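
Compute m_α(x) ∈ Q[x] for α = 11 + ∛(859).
m_α(x) = x^3 - 33x^2 + 363x - 2190

Set β = α - 11 = ∛(859), so β^3 = 859. Then (α - 11)^3 - 859 = 0, i.e. α is a root of g(x) = (x - 11)^3 - 859 = x^3 - 33x^2 + 363x - 2190. Since g(x) = h(x - 11) where h(x) = x^3 - 859, and h is irreducible over Q (because 859 is not a perfect cube, so h has no rational root, and a monic cubic with no rational root is irreducible), g is also irreducible (irreducibility is preserved under the substitution x → x - 11). Hence m_α(x) = x^3 - 33x^2 + 363x - 2190.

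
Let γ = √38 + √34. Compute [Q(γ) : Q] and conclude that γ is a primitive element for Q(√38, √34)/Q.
[Q(γ) : Q] = 4 (equivalently, Q(γ) = Q(√38, √34))

Obviously Q(γ) ⊆ Q(√38, √34), and [Q(√38, √34):Q] = 4 (since 38, 34 are distinct squarefree integers > 1 with 1292 not a perfect square). To show equality we compute the minimal polynomial of γ. From γ = √38 + √34: γ^2 = 38 + 2√(1292) + 34 = 72 + 2√(1292), so γ^2 - 72 = 2√(1292); squaring, (γ^2 - 72)^2 = 4·1292, i.e. γ^4 - 144γ^2 + 5184 - 5168 = 0, i.e. γ^4 - 144γ^2 + 16 = 0. So γ is a root of x^4 - 144x^2 + 16. This polynomial is irreducible over Q: it has no rational root (each ±√38 ± √34 is irrational), and any factorization into two quadratics over Q would force √(1292) ∈ Q (pairing opposite roots) or √38, √34 ∈ Q (other pairings), all impossible. Hence [Q(γ):Q] = 4 = [Q(√38, √34):Q], so Q(γ) = Q(√38, √34).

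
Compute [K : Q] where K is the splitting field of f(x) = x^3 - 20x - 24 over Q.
[K : Q] = 6

By the rational root test, any rational root of the monic integer polynomial f(x) = x^3 - 20x - 24 must be an integer dividing the constant term -24, i.e. one of ±{1, 2, 3, 4, 6, 8, 12, 24}. Evaluating: f(1) = -43, f(-1) = -5, f(2) = -56, f(-2) = 8, f(3) = -57, f(-3) = 9, f(4) = -40, f(-4) = -8, f(6) = 72, f(-6) = -120, f(8) = 328, f(-8) = -376, f(12) = 1464, f(-12) = -1512, f(24) = 13320, f(-24) = -13368; none is 0, so f has no rational root and is therefore irreducible over Q (a cubic with no linear factor over a field is irreducible). For an irreducible cubic, the Galois group is A_3 or S_3 according as the discriminant disc(f) = -4a^3 - 27b^2 = -4·(-20)^3 - 27·(-24)^2 = 16448 is or is not a square in Q. Here disc(f) = 16448 is not a perfect square in Q, so the Galois group of f over Q is not contained in A_3 and must be all of S_3. The splitting field has degree |S_3| = 6 over Q, so [K : Q] = 6.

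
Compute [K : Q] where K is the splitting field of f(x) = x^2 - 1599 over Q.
[K : Q] = 2

f(x) = x^2 - 1599 factors as (x - √1599)(x + √1599). The splitting field is K = Q(√1599). Since 1599 is squarefree and > 1, it is not a perfect square, so x^2 - 1599 is irreducible over Q and [Q(√1599) : Q] = 2. Hence [K : Q] = 2.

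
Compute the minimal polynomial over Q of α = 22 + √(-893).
m_α(x) = x^2 - 44x + 1377

From α - 22 = √(-893), squaring gives (α - 22)^2 = -893, i.e. α^2 - 44α + 484 = -893, so α^2 - 44α + 1377 = 0. The discriminant of x^2 - 44x + 1377 is (-44)^2 - 4·(1377) = 1936 - 5508 = -3572, and 4·(-893) is not a perfect square in Q since -893 is squarefree and ≠ 1. Hence x^2 - 44x + 1377 is irreducible over Q and is the minimal polynomial of α.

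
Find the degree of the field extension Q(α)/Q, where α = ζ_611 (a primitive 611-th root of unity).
[Q(α):Q] = 552

The minimal polynomial of ζ_611 over Q is the 611-th cyclotomic polynomial Φ_611(x), which is irreducible over Q and has degree φ(611) = 552. Hence [Q(α):Q] = φ(611) = 552.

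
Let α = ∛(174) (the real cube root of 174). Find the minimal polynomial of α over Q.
m_α(x) = x^3 - 174

α satisfies α^3 = 174, so x^3 - 174 annihilates α. By the rational root test, a rational root p/q (in lowest terms) of x^3 - 174 would satisfy p^3 = 174 q^3, forcing q = 1 and p^3 = 174; but 174 is not a perfect cube, contradiction. A monic cubic over Q with no rational root is irreducible (any nontrivial factorization would include a linear factor). Hence x^3 - 174 is the minimal polynomial of α, and in particular [Q(α):Q] = 3.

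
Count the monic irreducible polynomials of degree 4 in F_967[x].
There are 218597625708 monic irreducible polynomials of degree 4 over F_967

Each element of F_{967^4} that lies in no proper subfield is a root of exactly one monic irreducible of degree 4 over F_967, and each such polynomial has 4 distinct roots in F_{967^4}. By Möbius inversion the count is N_967(4) = (1/4) Σ_{d|4} μ(4/d) · 967^d = (1/4)(μ(4)·967^1 + μ(2)·967^2 + μ(1)·967^4) = 874390502832/4 = 218597625708.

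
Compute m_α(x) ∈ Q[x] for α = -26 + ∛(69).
m_α(x) = x^3 + 78x^2 + 2028x + 17507

Set β = α + 26 = ∛(69), so β^3 = 69. Then (α + 26)^3 - 69 = 0, i.e. α is a root of g(x) = (x + 26)^3 - 69 = x^3 + 78x^2 + 2028x + 17507. Since g(x) = h(x + 26) where h(x) = x^3 - 69, and h is irreducible over Q (because 69 is not a perfect cube, so h has no rational root, and a monic cubic with no rational root is irreducible), g is also irreducible (irreducibility is preserved under the substitution x → x + 26). Hence m_α(x) = x^3 + 78x^2 + 2028x + 17507.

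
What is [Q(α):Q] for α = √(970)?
[Q(α):Q] = 2

[Q(α):Q] equals the degree of the minimal polynomial of α. Here α^2 = 970 and x^2 - 970 is irreducible (d = 970 is squarefree, ≠ 1, hence not a square), so deg(m_α) = 2. Thus [Q(α):Q] = 2.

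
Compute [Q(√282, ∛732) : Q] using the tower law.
[Q(√282, ∛732) : Q] = 6

Let L = Q(√282, ∛732). Since Q(√282) ⊂ L and [Q(√282):Q] = 2, the tower law gives 2 | [L:Q]. Likewise Q(∛732) ⊂ L with [Q(∛732):Q] = 3 (because 732 is not a perfect cube), so 3 | [L:Q]. As gcd(2,3) = 1, [L:Q] is divisible by 6. Conversely L is generated over Q by √282 and ∛732, so [L:Q] ≤ 2·3 = 6. Therefore [Q(√282, ∛732) : Q] = 6.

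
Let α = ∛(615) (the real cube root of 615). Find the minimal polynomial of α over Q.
m_α(x) = x^3 - 615

α satisfies α^3 = 615, so x^3 - 615 annihilates α. By the rational root test, a rational root p/q (in lowest terms) of x^3 - 615 would satisfy p^3 = 615 q^3, forcing q = 1 and p^3 = 615; but 615 is not a perfect cube, contradiction. A monic cubic over Q with no rational root is irreducible (any nontrivial factorization would include a linear factor). Hence x^3 - 615 is the minimal polynomial of α, and in particular [Q(α):Q] = 3.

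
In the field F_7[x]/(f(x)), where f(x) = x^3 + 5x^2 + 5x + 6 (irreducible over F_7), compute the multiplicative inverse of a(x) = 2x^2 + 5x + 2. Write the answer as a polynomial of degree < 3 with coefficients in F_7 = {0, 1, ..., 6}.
a(x)^(-1) ≡ 6x^2 + 2x + 3 (mod f(x))

Since f is irreducible over F_7, F_7[x]/(f) is a field and a(x) ≠ 0 has an inverse. Apply the extended Euclidean algorithm to f(x) and a(x) in F_7[x]: f(x) = (4x + 3)·a(x) + (3x);  a(x) = (3x + 4)·(3x) + (2). The last nonzero remainder is the constant 2 = gcd(f, a) in F_7. Back-substituting through the division chain expresses 2 = s(x)·a(x) + t(x)·f(x) with s(x) ≡ 5x^2 + 4x + 6 (mod f), so (5x^2 + 4x + 6)·a(x) ≡ 2 (mod f). Multiplying by 2^(-1) ≡ 4 in F_7 gives a(x)^(-1) ≡ 4·(5x^2 + 4x + 6) ≡ 6x^2 + 2x + 3 (mod f). Check: (2x^2 + 5x + 2)·(6x^2 + 2x + 3) = 5x^4 + 6x^3 + 5x + 6 ≡ 1 (mod x^3 + 5x^2 + 5x + 6).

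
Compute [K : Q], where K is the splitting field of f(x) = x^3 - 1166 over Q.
[K : Q] = 6

The roots of x^3 - 1166 are ∛1166, ω∛1166, ω^2∛1166 where ω = e^(2πi/3) is a primitive cube root of unity, so K = Q(∛1166, ω). Now [Q(∛1166):Q] = 3 (since 1166 is not a perfect cube, x^3 - 1166 is irreducible) and [Q(ω):Q] = 2. Both 2 and 3 divide [K:Q], and [K:Q] ≤ 3·2 = 6, so [K:Q] = 6. (Equivalently: Q(∛1166) ⊂ R but ω ∉ R, so [K : Q(∛1166)] = 2.)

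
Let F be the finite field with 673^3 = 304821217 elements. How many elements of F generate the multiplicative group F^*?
There are φ(304821216) = 87091200 primitive elements

F_q^* is cyclic of order q - 1 = 304821216. A cyclic group of order m has exactly φ(m) generators. Here m = 304821216 = 2^5 · 3^2 · 7 · 151201, so the number of primitive elements is φ(304821216) = 87091200.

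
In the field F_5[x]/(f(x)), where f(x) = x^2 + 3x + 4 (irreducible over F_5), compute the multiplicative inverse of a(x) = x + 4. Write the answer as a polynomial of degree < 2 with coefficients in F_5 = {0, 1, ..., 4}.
a(x)^(-1) ≡ 3x + 2 (mod f(x))

Since f is irreducible over F_5, F_5[x]/(f) is a field and a(x) ≠ 0 has an inverse. Apply the extended Euclidean algorithm to f(x) and a(x) in F_5[x]: f(x) = (x + 4)·a(x) + (3). The last nonzero remainder is the constant 3 = gcd(f, a) in F_5. Back-substituting through the division chain expresses 3 = s(x)·a(x) + t(x)·f(x) with s(x) ≡ 4x + 1 (mod f), so (4x + 1)·a(x) ≡ 3 (mod f). Multiplying by 3^(-1) ≡ 2 in F_5 gives a(x)^(-1) ≡ 2·(4x + 1) ≡ 3x + 2 (mod f). Check: (x + 4)·(3x + 2) = 3x^2 + 4x + 3 ≡ 1 (mod x^2 + 3x + 4).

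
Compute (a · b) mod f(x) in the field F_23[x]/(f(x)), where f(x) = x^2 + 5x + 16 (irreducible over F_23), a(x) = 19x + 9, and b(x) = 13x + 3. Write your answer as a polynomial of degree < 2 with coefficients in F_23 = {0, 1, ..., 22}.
a · b ≡ 20x + 8 (mod f(x))

Multiply in F_23[x]: a(x)·b(x) = (19x + 9)·(13x + 3) = 17x^2 + 13x + 4. This has degree ≥ 2, so divide by f(x) over F_23: 17x^2 + 13x + 4 = (17)·(x^2 + 5x + 16) + (20x + 8). Hence a·b ≡ 20x + 8 (mod f). (F_23[x]/(f) is a field with 23^2 = 529 elements since f is irreducible of degree 2.)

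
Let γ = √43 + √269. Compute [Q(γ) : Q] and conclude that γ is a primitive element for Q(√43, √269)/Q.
[Q(γ) : Q] = 4 (equivalently, Q(γ) = Q(√43, √269))

Obviously Q(γ) ⊆ Q(√43, √269), and [Q(√43, √269):Q] = 4 (since 43, 269 are distinct squarefree integers > 1 with 11567 not a perfect square). To show equality we compute the minimal polynomial of γ. From γ = √43 + √269: γ^2 = 43 + 2√(11567) + 269 = 312 + 2√(11567), so γ^2 - 312 = 2√(11567); squaring, (γ^2 - 312)^2 = 4·11567, i.e. γ^4 - 624γ^2 + 97344 - 46268 = 0, i.e. γ^4 - 624γ^2 + 51076 = 0. So γ is a root of x^4 - 624x^2 + 51076. This polynomial is irreducible over Q: it has no rational root (each ±√43 ± √269 is irrational), and any factorization into two quadratics over Q would force √(11567) ∈ Q (pairing opposite roots) or √43, √269 ∈ Q (other pairings), all impossible. Hence [Q(γ):Q] = 4 = [Q(√43, √269):Q], so Q(γ) = Q(√43, √269).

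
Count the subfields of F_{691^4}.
F_{691^4} has 3 subfields

The subfields of F_{p^n} are exactly the fields F_{p^d} for d | n (each is the fixed field of the unique index-d subgroup of Gal(F_{p^n}/F_p) ≅ Z/nZ). The divisors of n = 4 are {1, 2, 4}, giving 3 subfields: F_{691^1}, F_{691^2}, F_{691^4}.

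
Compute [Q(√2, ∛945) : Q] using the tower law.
[Q(√2, ∛945) : Q] = 6

Let L = Q(√2, ∛945). Since Q(√2) ⊂ L and [Q(√2):Q] = 2, the tower law gives 2 | [L:Q]. Likewise Q(∛945) ⊂ L with [Q(∛945):Q] = 3 (because 945 is not a perfect cube), so 3 | [L:Q]. As gcd(2,3) = 1, [L:Q] is divisible by 6. Conversely L is generated over Q by √2 and ∛945, so [L:Q] ≤ 2·3 = 6. Therefore [Q(√2, ∛945) : Q] = 6.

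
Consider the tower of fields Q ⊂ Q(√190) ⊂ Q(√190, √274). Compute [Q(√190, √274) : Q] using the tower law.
[Q(√190, √274) : Q] = 4

[Q(√190):Q] = 2 (min poly x^2 - 190, irreducible since 190 is squarefree > 1). For the top step, suppose √274 ∈ Q(√190), say √274 = c + d√190 with c, d ∈ Q. Squaring: 274 = c^2 + 190d^2 + 2cd√190. Since √190 ∉ Q this forces 2cd = 0. If d = 0 then √274 = c ∈ Q, contradicting 274 squarefree > 1. If c = 0 then 274 = 190d^2, so 190·274 = (190d)^2 is a perfect square in Q — but 190·274 = 52060 is not a perfect square (since 190 and 274 are distinct squarefree integers). Contradiction. Hence √274 ∉ Q(√190), so x^2 - 274 stays irreducible over Q(√190) and [Q(√190, √274) : Q(√190)] = 2. By the tower law, [Q(√190, √274) : Q] = 2 · 2 = 4.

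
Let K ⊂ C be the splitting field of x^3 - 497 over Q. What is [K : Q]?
[K : Q] = 6

The roots of x^3 - 497 are ∛497, ω∛497, ω^2∛497 where ω = e^(2πi/3) is a primitive cube root of unity, so K = Q(∛497, ω). Now [Q(∛497):Q] = 3 (since 497 is not a perfect cube, x^3 - 497 is irreducible) and [Q(ω):Q] = 2. Both 2 and 3 divide [K:Q], and [K:Q] ≤ 3·2 = 6, so [K:Q] = 6. (Equivalently: Q(∛497) ⊂ R but ω ∉ R, so [K : Q(∛497)] = 2.)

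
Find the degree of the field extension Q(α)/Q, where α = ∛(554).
[Q(α):Q] = 3

The minimal polynomial of α is x^3 - 554, irreducible over Q since 554 is not a perfect cube (so x^3 - 554 has no rational root). Hence [Q(α):Q] = deg(m_α) = 3.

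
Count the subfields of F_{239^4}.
F_{239^4} has 3 subfields

The subfields of F_{p^n} are exactly the fields F_{p^d} for d | n (each is the fixed field of the unique index-d subgroup of Gal(F_{p^n}/F_p) ≅ Z/nZ). The divisors of n = 4 are {1, 2, 4}, giving 3 subfields: F_{239^1}, F_{239^2}, F_{239^4}.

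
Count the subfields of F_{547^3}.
F_{547^3} has 2 subfields

The subfields of F_{p^n} are exactly the fields F_{p^d} for d | n (each is the fixed field of the unique index-d subgroup of Gal(F_{p^n}/F_p) ≅ Z/nZ). The divisors of n = 3 are {1, 3}, giving 2 subfields: F_{547^1}, F_{547^3}.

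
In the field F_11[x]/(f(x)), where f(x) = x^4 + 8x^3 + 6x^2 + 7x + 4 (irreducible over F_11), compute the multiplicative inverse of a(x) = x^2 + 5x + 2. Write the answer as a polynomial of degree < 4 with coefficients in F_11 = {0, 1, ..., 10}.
a(x)^(-1) ≡ 5x^3 + 9x^2 + 4x + 5 (mod f(x))

Since f is irreducible over F_11, F_11[x]/(f) is a field and a(x) ≠ 0 has an inverse. Apply the extended Euclidean algorithm to f(x) and a(x) in F_11[x]: f(x) = (x^2 + 3x)·a(x) + (x + 4);  a(x) = (x + 1)·(x + 4) + (9). The last nonzero remainder is the constant 9 = gcd(f, a) in F_11. Back-substituting through the division chain expresses 9 = s(x)·a(x) + t(x)·f(x) with s(x) ≡ x^3 + 4x^2 + 3x + 1 (mod f), so (x^3 + 4x^2 + 3x + 1)·a(x) ≡ 9 (mod f). Multiplying by 9^(-1) ≡ 5 in F_11 gives a(x)^(-1) ≡ 5·(x^3 + 4x^2 + 3x + 1) ≡ 5x^3 + 9x^2 + 4x + 5 (mod f). Check: (x^2 + 5x + 2)·(5x^3 + 9x^2 + 4x + 5) = 5x^5 + x^4 + 4x^3 + 10x^2 + 10 ≡ 1 (mod x^4 + 8x^3 + 6x^2 + 7x + 4).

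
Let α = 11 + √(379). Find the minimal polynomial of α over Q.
m_α(x) = x^2 - 22x - 258

From α - 11 = √(379), squaring gives (α - 11)^2 = 379, i.e. α^2 - 22α + 121 = 379, so α^2 - 22α - 258 = 0. The discriminant of x^2 - 22x - 258 is (-22)^2 - 4·(-258) = 484 + 1032 = 1516, and 4·(379) is not a perfect square in Q since 379 is squarefree and ≠ 1. Hence x^2 - 22x - 258 is irreducible over Q and is the minimal polynomial of α.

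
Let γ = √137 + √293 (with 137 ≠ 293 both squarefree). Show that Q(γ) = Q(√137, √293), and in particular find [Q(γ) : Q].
[Q(γ) : Q] = 4 (equivalently, Q(γ) = Q(√137, √293))

Obviously Q(γ) ⊆ Q(√137, √293), and [Q(√137, √293):Q] = 4 (since 137, 293 are distinct squarefree integers > 1 with 40141 not a perfect square). To show equality we compute the minimal polynomial of γ. From γ = √137 + √293: γ^2 = 137 + 2√(40141) + 293 = 430 + 2√(40141), so γ^2 - 430 = 2√(40141); squaring, (γ^2 - 430)^2 = 4·40141, i.e. γ^4 - 860γ^2 + 184900 - 160564 = 0, i.e. γ^4 - 860γ^2 + 24336 = 0. So γ is a root of x^4 - 860x^2 + 24336. This polynomial is irreducible over Q: it has no rational root (each ±√137 ± √293 is irrational), and any factorization into two quadratics over Q would force √(40141) ∈ Q (pairing opposite roots) or √137, √293 ∈ Q (other pairings), all impossible. Hence [Q(γ):Q] = 4 = [Q(√137, √293):Q], so Q(γ) = Q(√137, √293).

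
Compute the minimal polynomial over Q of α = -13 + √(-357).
m_α(x) = x^2 + 26x + 526

From α + 13 = √(-357), squaring gives (α + 13)^2 = -357, i.e. α^2 + 26α + 169 = -357, so α^2 + 26α + 526 = 0. The discriminant of x^2 + 26x + 526 is (26)^2 - 4·(526) = 676 - 2104 = -1428, and 4·(-357) is not a perfect square in Q since -357 is squarefree and ≠ 1. Hence x^2 + 26x + 526 is irreducible over Q and is the minimal polynomial of α.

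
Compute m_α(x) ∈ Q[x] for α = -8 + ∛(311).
m_α(x) = x^3 + 24x^2 + 192x + 201

Set β = α + 8 = ∛(311), so β^3 = 311. Then (α + 8)^3 - 311 = 0, i.e. α is a root of g(x) = (x + 8)^3 - 311 = x^3 + 24x^2 + 192x + 201. Since g(x) = h(x + 8) where h(x) = x^3 - 311, and h is irreducible over Q (because 311 is not a perfect cube, so h has no rational root, and a monic cubic with no rational root is irreducible), g is also irreducible (irreducibility is preserved under the substitution x → x + 8). Hence m_α(x) = x^3 + 24x^2 + 192x + 201.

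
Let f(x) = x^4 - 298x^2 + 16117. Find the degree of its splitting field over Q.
[K : Q] = 4

Solving the quadratic in x^2: x^2 = (298 ± √(298^2 - 4·16117))/2 = (298 ± √24336)/2 = (298 ± 156)/2, giving x^2 = 227 or x^2 = 71. So f(x) = (x^2 - 227)(x^2 - 71) and the roots of f are ±√227, ±√71. Hence the splitting field is K = Q(√227, √71). Since 227 and 71 are distinct squarefree integers > 1, their product 16117 is not a perfect square, so √71 ∉ Q(√227). By the tower law [K:Q] = [Q(√227,√71):Q(√227)] · [Q(√227):Q] = 2 · 2 = 4.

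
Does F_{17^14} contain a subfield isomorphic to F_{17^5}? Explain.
No: F_{17^5} is not a subfield of F_{17^14}

F_{p^m} embeds in F_{p^n} iff m | n. Here 5 ∤ 14 (since 14 = 2·5 + 4 with remainder 4 ≠ 0), so F_{17^5} is not a subfield of F_{17^14}. Equivalently: if it were, the tower law would give 5 = [F_{17^5}:F_17] dividing [F_{17^14}:F_17] = 14, contradiction.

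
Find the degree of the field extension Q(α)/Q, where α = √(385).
[Q(α):Q] = 2

[Q(α):Q] equals the degree of the minimal polynomial of α. Here α^2 = 385 and x^2 - 385 is irreducible (d = 385 is squarefree, ≠ 1, hence not a square), so deg(m_α) = 2. Thus [Q(α):Q] = 2.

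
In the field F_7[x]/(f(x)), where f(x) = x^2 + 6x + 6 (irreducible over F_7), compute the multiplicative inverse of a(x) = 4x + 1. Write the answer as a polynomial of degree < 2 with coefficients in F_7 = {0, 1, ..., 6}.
a(x)^(-1) ≡ x + 4 (mod f(x))

Since f is irreducible over F_7, F_7[x]/(f) is a field and a(x) ≠ 0 has an inverse. Apply the extended Euclidean algorithm to f(x) and a(x) in F_7[x]: f(x) = (2x + 1)·a(x) + (5). The last nonzero remainder is the constant 5 = gcd(f, a) in F_7. Back-substituting through the division chain expresses 5 = s(x)·a(x) + t(x)·f(x) with s(x) ≡ 5x + 6 (mod f), so (5x + 6)·a(x) ≡ 5 (mod f). Multiplying by 5^(-1) ≡ 3 in F_7 gives a(x)^(-1) ≡ 3·(5x + 6) ≡ x + 4 (mod f). Check: (4x + 1)·(x + 4) = 4x^2 + 3x + 4 ≡ 1 (mod x^2 + 6x + 6).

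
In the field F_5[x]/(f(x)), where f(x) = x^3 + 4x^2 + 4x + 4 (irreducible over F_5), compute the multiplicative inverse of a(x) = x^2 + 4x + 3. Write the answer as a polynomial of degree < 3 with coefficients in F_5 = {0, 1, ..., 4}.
a(x)^(-1) ≡ 2x^2 + 2 (mod f(x))

Since f is irreducible over F_5, F_5[x]/(f) is a field and a(x) ≠ 0 has an inverse. Apply the extended Euclidean algorithm to f(x) and a(x) in F_5[x]: f(x) = (x)·a(x) + (x + 4);  a(x) = (x)·(x + 4) + (3). The last nonzero remainder is the constant 3 = gcd(f, a) in F_5. Back-substituting through the division chain expresses 3 = s(x)·a(x) + t(x)·f(x) with s(x) ≡ x^2 + 1 (mod f), so (x^2 + 1)·a(x) ≡ 3 (mod f). Multiplying by 3^(-1) ≡ 2 in F_5 gives a(x)^(-1) ≡ 2·(x^2 + 1) ≡ 2x^2 + 2 (mod f). Check: (x^2 + 4x + 3)·(2x^2 + 2) = 2x^4 + 3x^3 + 3x^2 + 3x + 1 ≡ 1 (mod x^3 + 4x^2 + 4x + 4).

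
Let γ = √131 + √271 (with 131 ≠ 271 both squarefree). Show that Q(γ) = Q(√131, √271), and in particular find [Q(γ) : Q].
[Q(γ) : Q] = 4 (equivalently, Q(γ) = Q(√131, √271))

Obviously Q(γ) ⊆ Q(√131, √271), and [Q(√131, √271):Q] = 4 (since 131, 271 are distinct squarefree integers > 1 with 35501 not a perfect square). To show equality we compute the minimal polynomial of γ. From γ = √131 + √271: γ^2 = 131 + 2√(35501) + 271 = 402 + 2√(35501), so γ^2 - 402 = 2√(35501); squaring, (γ^2 - 402)^2 = 4·35501, i.e. γ^4 - 804γ^2 + 161604 - 142004 = 0, i.e. γ^4 - 804γ^2 + 19600 = 0. So γ is a root of x^4 - 804x^2 + 19600. This polynomial is irreducible over Q: it has no rational root (each ±√131 ± √271 is irrational), and any factorization into two quadratics over Q would force √(35501) ∈ Q (pairing opposite roots) or √131, √271 ∈ Q (other pairings), all impossible. Hence [Q(γ):Q] = 4 = [Q(√131, √271):Q], so Q(γ) = Q(√131, √271).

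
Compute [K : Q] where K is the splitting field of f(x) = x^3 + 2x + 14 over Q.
[K : Q] = 6

By the rational root test, any rational root of the monic integer polynomial f(x) = x^3 + 2x + 14 must be an integer dividing the constant term 14, i.e. one of ±{1, 2, 7, 14}. Evaluating: f(1) = 17, f(-1) = 11, f(2) = 26, f(-2) = 2, f(7) = 371, f(-7) = -343, f(14) = 2786, f(-14) = -2758; none is 0, so f has no rational root and is therefore irreducible over Q (a cubic with no linear factor over a field is irreducible). For an irreducible cubic, the Galois group is A_3 or S_3 according as the discriminant disc(f) = -4a^3 - 27b^2 = -4·(2)^3 - 27·(14)^2 = -5324 is or is not a square in Q. Here disc(f) = -5324 is not a perfect square in Q, so the Galois group of f over Q is not contained in A_3 and must be all of S_3. The splitting field has degree |S_3| = 6 over Q, so [K : Q] = 6.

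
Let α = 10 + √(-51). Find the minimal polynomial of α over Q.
m_α(x) = x^2 - 20x + 151

From α - 10 = √(-51), squaring gives (α - 10)^2 = -51, i.e. α^2 - 20α + 100 = -51, so α^2 - 20α + 151 = 0. The discriminant of x^2 - 20x + 151 is (-20)^2 - 4·(151) = 400 - 604 = -204, and 4·(-51) is not a perfect square in Q since -51 is squarefree and ≠ 1. Hence x^2 - 20x + 151 is irreducible over Q and is the minimal polynomial of α.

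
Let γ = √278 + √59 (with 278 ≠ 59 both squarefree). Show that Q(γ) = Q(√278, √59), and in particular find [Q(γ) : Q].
[Q(γ) : Q] = 4 (equivalently, Q(γ) = Q(√278, √59))

Obviously Q(γ) ⊆ Q(√278, √59), and [Q(√278, √59):Q] = 4 (since 278, 59 are distinct squarefree integers > 1 with 16402 not a perfect square). To show equality we compute the minimal polynomial of γ. From γ = √278 + √59: γ^2 = 278 + 2√(16402) + 59 = 337 + 2√(16402), so γ^2 - 337 = 2√(16402); squaring, (γ^2 - 337)^2 = 4·16402, i.e. γ^4 - 674γ^2 + 113569 - 65608 = 0, i.e. γ^4 - 674γ^2 + 47961 = 0. So γ is a root of x^4 - 674x^2 + 47961. This polynomial is irreducible over Q: it has no rational root (each ±√278 ± √59 is irrational), and any factorization into two quadratics over Q would force √(16402) ∈ Q (pairing opposite roots) or √278, √59 ∈ Q (other pairings), all impossible. Hence [Q(γ):Q] = 4 = [Q(√278, √59):Q], so Q(γ) = Q(√278, √59).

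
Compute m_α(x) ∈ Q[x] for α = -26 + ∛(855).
m_α(x) = x^3 + 78x^2 + 2028x + 16721

Set β = α + 26 = ∛(855), so β^3 = 855. Then (α + 26)^3 - 855 = 0, i.e. α is a root of g(x) = (x + 26)^3 - 855 = x^3 + 78x^2 + 2028x + 16721. Since g(x) = h(x + 26) where h(x) = x^3 - 855, and h is irreducible over Q (because 855 is not a perfect cube, so h has no rational root, and a monic cubic with no rational root is irreducible), g is also irreducible (irreducibility is preserved under the substitution x → x + 26). Hence m_α(x) = x^3 + 78x^2 + 2028x + 16721.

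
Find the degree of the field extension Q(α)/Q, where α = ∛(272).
[Q(α):Q] = 3

The minimal polynomial of α is x^3 - 272, irreducible over Q since 272 is not a perfect cube (so x^3 - 272 has no rational root). Hence [Q(α):Q] = deg(m_α) = 3.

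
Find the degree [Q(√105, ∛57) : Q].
[Q(√105, ∛57) : Q] = 6

Let L = Q(√105, ∛57). Since Q(√105) ⊂ L and [Q(√105):Q] = 2, the tower law gives 2 | [L:Q]. Likewise Q(∛57) ⊂ L with [Q(∛57):Q] = 3 (because 57 is not a perfect cube), so 3 | [L:Q]. As gcd(2,3) = 1, [L:Q] is divisible by 6. Conversely L is generated over Q by √105 and ∛57, so [L:Q] ≤ 2·3 = 6. Therefore [Q(√105, ∛57) : Q] = 6.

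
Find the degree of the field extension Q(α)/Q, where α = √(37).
[Q(α):Q] = 2

[Q(α):Q] equals the degree of the minimal polynomial of α. Here α^2 = 37 and x^2 - 37 is irreducible (d = 37 is squarefree, ≠ 1, hence not a square), so deg(m_α) = 2. Thus [Q(α):Q] = 2.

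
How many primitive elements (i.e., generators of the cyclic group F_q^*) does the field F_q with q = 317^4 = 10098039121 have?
There are φ(10098039120) = 2404786176 primitive elements

F_q^* is cyclic of order q - 1 = 10098039120. A cyclic group of order m has exactly φ(m) generators. Here m = 10098039120 = 2^4 · 3 · 5 · 13 · 53 · 79 · 773, so the number of primitive elements is φ(10098039120) = 2404786176.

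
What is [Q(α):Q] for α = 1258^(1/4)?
[Q(α):Q] = 4

α is a root of x^4 - 1258. By Eisenstein's criterion at the prime p = 2 (which divides the constant term 1258 but p^2 = 4 does not, since 1258 is squarefree), x^4 - 1258 is irreducible over Q. Hence [Q(α):Q] = 4.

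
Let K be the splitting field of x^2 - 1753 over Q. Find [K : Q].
[K : Q] = 2

f(x) = x^2 - 1753 factors as (x - √1753)(x + √1753). The splitting field is K = Q(√1753). Since 1753 is squarefree and > 1, it is not a perfect square, so x^2 - 1753 is irreducible over Q and [Q(√1753) : Q] = 2. Hence [K : Q] = 2.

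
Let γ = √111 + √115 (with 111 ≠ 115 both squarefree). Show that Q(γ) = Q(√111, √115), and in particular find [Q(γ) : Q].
[Q(γ) : Q] = 4 (equivalently, Q(γ) = Q(√111, √115))

Obviously Q(γ) ⊆ Q(√111, √115), and [Q(√111, √115):Q] = 4 (since 111, 115 are distinct squarefree integers > 1 with 12765 not a perfect square). To show equality we compute the minimal polynomial of γ. From γ = √111 + √115: γ^2 = 111 + 2√(12765) + 115 = 226 + 2√(12765), so γ^2 - 226 = 2√(12765); squaring, (γ^2 - 226)^2 = 4·12765, i.e. γ^4 - 452γ^2 + 51076 - 51060 = 0, i.e. γ^4 - 452γ^2 + 16 = 0. So γ is a root of x^4 - 452x^2 + 16. This polynomial is irreducible over Q: it has no rational root (each ±√111 ± √115 is irrational), and any factorization into two quadratics over Q would force √(12765) ∈ Q (pairing opposite roots) or √111, √115 ∈ Q (other pairings), all impossible. Hence [Q(γ):Q] = 4 = [Q(√111, √115):Q], so Q(γ) = Q(√111, √115).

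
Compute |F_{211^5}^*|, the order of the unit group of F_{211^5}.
|F_{211^5}^*| = 418227202050

F_{211^5} has 211^5 = 418227202051 elements; its multiplicative group consists of all nonzero elements, so |F_{211^5}^*| = 418227202051 - 1 = 418227202050. (It is cyclic since any finite subgroup of the multiplicative group of a field is cyclic.)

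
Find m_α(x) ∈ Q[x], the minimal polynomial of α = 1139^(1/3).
m_α(x) = x^3 - 1139

α satisfies α^3 = 1139, so x^3 - 1139 annihilates α. By the rational root test, a rational root p/q (in lowest terms) of x^3 - 1139 would satisfy p^3 = 1139 q^3, forcing q = 1 and p^3 = 1139; but 1139 is not a perfect cube, contradiction. A monic cubic over Q with no rational root is irreducible (any nontrivial factorization would include a linear factor). Hence x^3 - 1139 is the minimal polynomial of α, and in particular [Q(α):Q] = 3.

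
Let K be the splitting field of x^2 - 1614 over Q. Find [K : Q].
[K : Q] = 2

f(x) = x^2 - 1614 factors as (x - √1614)(x + √1614). The splitting field is K = Q(√1614). Since 1614 is squarefree and > 1, it is not a perfect square, so x^2 - 1614 is irreducible over Q and [Q(√1614) : Q] = 2. Hence [K : Q] = 2.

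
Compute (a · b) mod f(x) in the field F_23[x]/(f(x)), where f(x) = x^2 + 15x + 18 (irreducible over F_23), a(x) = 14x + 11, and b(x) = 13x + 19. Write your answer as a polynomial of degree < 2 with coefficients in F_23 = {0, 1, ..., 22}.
a · b ≡ 2x + 15 (mod f(x))

Multiply in F_23[x]: a(x)·b(x) = (14x + 11)·(13x + 19) = 21x^2 + 18x + 2. This has degree ≥ 2, so divide by f(x) over F_23: 21x^2 + 18x + 2 = (21)·(x^2 + 15x + 18) + (2x + 15). Hence a·b ≡ 2x + 15 (mod f). (F_23[x]/(f) is a field with 23^2 = 529 elements since f is irreducible of degree 2.)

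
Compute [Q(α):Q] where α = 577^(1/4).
[Q(α):Q] = 4

α is a root of x^4 - 577. By Eisenstein's criterion at the prime p = 577 (which divides the constant term 577 but p^2 = 332929 does not, since 577 is squarefree), x^4 - 577 is irreducible over Q. Hence [Q(α):Q] = 4.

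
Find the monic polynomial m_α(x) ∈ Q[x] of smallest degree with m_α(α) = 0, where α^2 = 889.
m_α(x) = x^2 - 889

α satisfies α^2 - 889 = 0, so x^2 - 889 annihilates α. Since d = 889 is squarefree and ≠ 1, it is not a perfect square in Q, so x^2 - 889 has no rational root and is therefore irreducible over Q (a degree-2 polynomial over a field is irreducible iff it has no root). Hence m_α(x) = x^2 - 889.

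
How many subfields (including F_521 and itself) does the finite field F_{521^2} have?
F_{521^2} has 2 subfields

The subfields of F_{p^n} are exactly the fields F_{p^d} for d | n (each is the fixed field of the unique index-d subgroup of Gal(F_{p^n}/F_p) ≅ Z/nZ). The divisors of n = 2 are {1, 2}, giving 2 subfields: F_{521^1}, F_{521^2}.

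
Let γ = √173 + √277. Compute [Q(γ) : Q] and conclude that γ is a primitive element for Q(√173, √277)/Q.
[Q(γ) : Q] = 4 (equivalently, Q(γ) = Q(√173, √277))

Obviously Q(γ) ⊆ Q(√173, √277), and [Q(√173, √277):Q] = 4 (since 173, 277 are distinct squarefree integers > 1 with 47921 not a perfect square). To show equality we compute the minimal polynomial of γ. From γ = √173 + √277: γ^2 = 173 + 2√(47921) + 277 = 450 + 2√(47921), so γ^2 - 450 = 2√(47921); squaring, (γ^2 - 450)^2 = 4·47921, i.e. γ^4 - 900γ^2 + 202500 - 191684 = 0, i.e. γ^4 - 900γ^2 + 10816 = 0. So γ is a root of x^4 - 900x^2 + 10816. This polynomial is irreducible over Q: it has no rational root (each ±√173 ± √277 is irrational), and any factorization into two quadratics over Q would force √(47921) ∈ Q (pairing opposite roots) or √173, √277 ∈ Q (other pairings), all impossible. Hence [Q(γ):Q] = 4 = [Q(√173, √277):Q], so Q(γ) = Q(√173, √277).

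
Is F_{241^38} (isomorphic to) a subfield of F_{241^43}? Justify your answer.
No: F_{241^38} is not a subfield of F_{241^43}

F_{p^m} embeds in F_{p^n} iff m | n. Here 38 ∤ 43 (since 43 = 1·38 + 5 with remainder 5 ≠ 0), so F_{241^38} is not a subfield of F_{241^43}. Equivalently: if it were, the tower law would give 38 = [F_{241^38}:F_241] dividing [F_{241^43}:F_241] = 43, contradiction.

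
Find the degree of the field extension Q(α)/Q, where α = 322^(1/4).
[Q(α):Q] = 4

α is a root of x^4 - 322. By Eisenstein's criterion at the prime p = 2 (which divides the constant term 322 but p^2 = 4 does not, since 322 is squarefree), x^4 - 322 is irreducible over Q. Hence [Q(α):Q] = 4.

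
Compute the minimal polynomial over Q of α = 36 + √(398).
m_α(x) = x^2 - 72x + 898

From α - 36 = √(398), squaring gives (α - 36)^2 = 398, i.e. α^2 - 72α + 1296 = 398, so α^2 - 72α + 898 = 0. The discriminant of x^2 - 72x + 898 is (-72)^2 - 4·(898) = 5184 - 3592 = 1592, and 4·(398) is not a perfect square in Q since 398 is squarefree and ≠ 1. Hence x^2 - 72x + 898 is irreducible over Q and is the minimal polynomial of α.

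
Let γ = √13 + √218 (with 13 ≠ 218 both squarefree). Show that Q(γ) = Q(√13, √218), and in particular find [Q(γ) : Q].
[Q(γ) : Q] = 4 (equivalently, Q(γ) = Q(√13, √218))

Obviously Q(γ) ⊆ Q(√13, √218), and [Q(√13, √218):Q] = 4 (since 13, 218 are distinct squarefree integers > 1 with 2834 not a perfect square). To show equality we compute the minimal polynomial of γ. From γ = √13 + √218: γ^2 = 13 + 2√(2834) + 218 = 231 + 2√(2834), so γ^2 - 231 = 2√(2834); squaring, (γ^2 - 231)^2 = 4·2834, i.e. γ^4 - 462γ^2 + 53361 - 11336 = 0, i.e. γ^4 - 462γ^2 + 42025 = 0. So γ is a root of x^4 - 462x^2 + 42025. This polynomial is irreducible over Q: it has no rational root (each ±√13 ± √218 is irrational), and any factorization into two quadratics over Q would force √(2834) ∈ Q (pairing opposite roots) or √13, √218 ∈ Q (other pairings), all impossible. Hence [Q(γ):Q] = 4 = [Q(√13, √218):Q], so Q(γ) = Q(√13, √218).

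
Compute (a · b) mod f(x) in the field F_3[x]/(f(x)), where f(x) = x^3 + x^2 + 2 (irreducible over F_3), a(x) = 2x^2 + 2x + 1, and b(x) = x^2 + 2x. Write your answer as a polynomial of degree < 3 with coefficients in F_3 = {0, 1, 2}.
a · b ≡ x^2 + x + 1 (mod f(x))

Multiply in F_3[x]: a(x)·b(x) = (2x^2 + 2x + 1)·(x^2 + 2x) = 2x^4 + 2x^2 + 2x. This has degree ≥ 3, so divide by f(x) over F_3: 2x^4 + 2x^2 + 2x = (2x + 1)·(x^3 + x^2 + 2) + (x^2 + x + 1). Hence a·b ≡ x^2 + x + 1 (mod f). (F_3[x]/(f) is a field with 3^3 = 27 elements since f is irreducible of degree 3.)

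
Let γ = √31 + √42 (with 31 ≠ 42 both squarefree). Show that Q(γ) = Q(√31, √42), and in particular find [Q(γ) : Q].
[Q(γ) : Q] = 4 (equivalently, Q(γ) = Q(√31, √42))

Obviously Q(γ) ⊆ Q(√31, √42), and [Q(√31, √42):Q] = 4 (since 31, 42 are distinct squarefree integers > 1 with 1302 not a perfect square). To show equality we compute the minimal polynomial of γ. From γ = √31 + √42: γ^2 = 31 + 2√(1302) + 42 = 73 + 2√(1302), so γ^2 - 73 = 2√(1302); squaring, (γ^2 - 73)^2 = 4·1302, i.e. γ^4 - 146γ^2 + 5329 - 5208 = 0, i.e. γ^4 - 146γ^2 + 121 = 0. So γ is a root of x^4 - 146x^2 + 121. This polynomial is irreducible over Q: it has no rational root (each ±√31 ± √42 is irrational), and any factorization into two quadratics over Q would force √(1302) ∈ Q (pairing opposite roots) or √31, √42 ∈ Q (other pairings), all impossible. Hence [Q(γ):Q] = 4 = [Q(√31, √42):Q], so Q(γ) = Q(√31, √42).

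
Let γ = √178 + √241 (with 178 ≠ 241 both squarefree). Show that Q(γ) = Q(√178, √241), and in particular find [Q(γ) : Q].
[Q(γ) : Q] = 4 (equivalently, Q(γ) = Q(√178, √241))

Obviously Q(γ) ⊆ Q(√178, √241), and [Q(√178, √241):Q] = 4 (since 178, 241 are distinct squarefree integers > 1 with 42898 not a perfect square). To show equality we compute the minimal polynomial of γ. From γ = √178 + √241: γ^2 = 178 + 2√(42898) + 241 = 419 + 2√(42898), so γ^2 - 419 = 2√(42898); squaring, (γ^2 - 419)^2 = 4·42898, i.e. γ^4 - 838γ^2 + 175561 - 171592 = 0, i.e. γ^4 - 838γ^2 + 3969 = 0. So γ is a root of x^4 - 838x^2 + 3969. This polynomial is irreducible over Q: it has no rational root (each ±√178 ± √241 is irrational), and any factorization into two quadratics over Q would force √(42898) ∈ Q (pairing opposite roots) or √178, √241 ∈ Q (other pairings), all impossible. Hence [Q(γ):Q] = 4 = [Q(√178, √241):Q], so Q(γ) = Q(√178, √241).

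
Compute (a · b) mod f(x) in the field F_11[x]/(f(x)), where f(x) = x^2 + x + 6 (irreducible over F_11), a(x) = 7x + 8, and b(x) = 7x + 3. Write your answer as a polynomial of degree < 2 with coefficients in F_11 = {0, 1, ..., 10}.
a · b ≡ 6x + 5 (mod f(x))

Multiply in F_11[x]: a(x)·b(x) = (7x + 8)·(7x + 3) = 5x^2 + 2. This has degree ≥ 2, so divide by f(x) over F_11: 5x^2 + 2 = (5)·(x^2 + x + 6) + (6x + 5). Hence a·b ≡ 6x + 5 (mod f). (F_11[x]/(f) is a field with 11^2 = 121 elements since f is irreducible of degree 2.)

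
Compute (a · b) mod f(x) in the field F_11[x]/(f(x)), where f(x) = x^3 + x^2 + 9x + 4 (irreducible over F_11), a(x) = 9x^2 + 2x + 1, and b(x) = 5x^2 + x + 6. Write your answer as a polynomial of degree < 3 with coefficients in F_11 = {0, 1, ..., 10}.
a · b ≡ x^2 + x (mod f(x))

Multiply in F_11[x]: a(x)·b(x) = (9x^2 + 2x + 1)·(5x^2 + x + 6) = x^4 + 8x^3 + 6x^2 + 2x + 6. This has degree ≥ 3, so divide by f(x) over F_11: x^4 + 8x^3 + 6x^2 + 2x + 6 = (x + 7)·(x^3 + x^2 + 9x + 4) + (x^2 + x). Hence a·b ≡ x^2 + x (mod f). (F_11[x]/(f) is a field with 11^3 = 1331 elements since f is irreducible of degree 3.)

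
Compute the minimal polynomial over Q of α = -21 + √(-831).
m_α(x) = x^2 + 42x + 1272

From α + 21 = √(-831), squaring gives (α + 21)^2 = -831, i.e. α^2 + 42α + 441 = -831, so α^2 + 42α + 1272 = 0. The discriminant of x^2 + 42x + 1272 is (42)^2 - 4·(1272) = 1764 - 5088 = -3324, and 4·(-831) is not a perfect square in Q since -831 is squarefree and ≠ 1. Hence x^2 + 42x + 1272 is irreducible over Q and is the minimal polynomial of α.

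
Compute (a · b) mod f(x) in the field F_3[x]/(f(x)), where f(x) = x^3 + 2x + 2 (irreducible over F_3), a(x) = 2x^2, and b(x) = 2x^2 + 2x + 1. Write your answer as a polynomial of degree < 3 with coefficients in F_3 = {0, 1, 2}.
a · b ≡ 2x + 1 (mod f(x))

Multiply in F_3[x]: a(x)·b(x) = (2x^2)·(2x^2 + 2x + 1) = x^4 + x^3 + 2x^2. This has degree ≥ 3, so divide by f(x) over F_3: x^4 + x^3 + 2x^2 = (x + 1)·(x^3 + 2x + 2) + (2x + 1). Hence a·b ≡ 2x + 1 (mod f). (F_3[x]/(f) is a field with 3^3 = 27 elements since f is irreducible of degree 3.)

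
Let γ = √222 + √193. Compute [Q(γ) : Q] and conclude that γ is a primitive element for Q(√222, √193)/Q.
[Q(γ) : Q] = 4 (equivalently, Q(γ) = Q(√222, √193))

Obviously Q(γ) ⊆ Q(√222, √193), and [Q(√222, √193):Q] = 4 (since 222, 193 are distinct squarefree integers > 1 with 42846 not a perfect square). To show equality we compute the minimal polynomial of γ. From γ = √222 + √193: γ^2 = 222 + 2√(42846) + 193 = 415 + 2√(42846), so γ^2 - 415 = 2√(42846); squaring, (γ^2 - 415)^2 = 4·42846, i.e. γ^4 - 830γ^2 + 172225 - 171384 = 0, i.e. γ^4 - 830γ^2 + 841 = 0. So γ is a root of x^4 - 830x^2 + 841. This polynomial is irreducible over Q: it has no rational root (each ±√222 ± √193 is irrational), and any factorization into two quadratics over Q would force √(42846) ∈ Q (pairing opposite roots) or √222, √193 ∈ Q (other pairings), all impossible. Hence [Q(γ):Q] = 4 = [Q(√222, √193):Q], so Q(γ) = Q(√222, √193).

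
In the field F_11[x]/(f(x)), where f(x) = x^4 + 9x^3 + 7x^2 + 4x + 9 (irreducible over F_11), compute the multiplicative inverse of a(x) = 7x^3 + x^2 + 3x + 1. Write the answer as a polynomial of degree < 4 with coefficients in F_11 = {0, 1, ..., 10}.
a(x)^(-1) ≡ 5x^3 + 2x^2 + 7x + 3 (mod f(x))

Since f is irreducible over F_11, F_11[x]/(f) is a field and a(x) ≠ 0 has an inverse. Apply the extended Euclidean algorithm to f(x) and a(x) in F_11[x]: f(x) = (8x + 8)·a(x) + (8x^2 + 5x + 1);  a(x) = (5x + 8)·(8x^2 + 5x + 1) + (2x + 4);  (8x^2 + 5x + 1) = (4x)·(2x + 4) + (1). The last nonzero remainder is the constant 1 = gcd(f, a) in F_11. Back-substituting through the division chain expresses 1 = s(x)·a(x) + t(x)·f(x) with s(x) ≡ 5x^3 + 2x^2 + 7x + 3 (mod f), so a(x)^(-1) ≡ s(x) = 5x^3 + 2x^2 + 7x + 3 (mod f). Check: (7x^3 + x^2 + 3x + 1)·(5x^3 + 2x^2 + 7x + 3) = 2x^6 + 8x^5 + 6x^3 + 4x^2 + 5x + 3 ≡ 1 (mod x^4 + 9x^3 + 7x^2 + 4x + 9).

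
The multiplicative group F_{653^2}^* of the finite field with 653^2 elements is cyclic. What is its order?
|F_{653^2}^*| = 426408

F_{653^2} has 653^2 = 426409 elements; its multiplicative group consists of all nonzero elements, so |F_{653^2}^*| = 426409 - 1 = 426408. (It is cyclic since any finite subgroup of the multiplicative group of a field is cyclic.)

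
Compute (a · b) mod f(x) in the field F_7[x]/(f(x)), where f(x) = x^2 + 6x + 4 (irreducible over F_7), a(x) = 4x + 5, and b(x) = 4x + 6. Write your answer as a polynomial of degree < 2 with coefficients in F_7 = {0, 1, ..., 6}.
a · b ≡ 4x + 1 (mod f(x))

Multiply in F_7[x]: a(x)·b(x) = (4x + 5)·(4x + 6) = 2x^2 + 2x + 2. This has degree ≥ 2, so divide by f(x) over F_7: 2x^2 + 2x + 2 = (2)·(x^2 + 6x + 4) + (4x + 1). Hence a·b ≡ 4x + 1 (mod f). (F_7[x]/(f) is a field with 7^2 = 49 elements since f is irreducible of degree 2.)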